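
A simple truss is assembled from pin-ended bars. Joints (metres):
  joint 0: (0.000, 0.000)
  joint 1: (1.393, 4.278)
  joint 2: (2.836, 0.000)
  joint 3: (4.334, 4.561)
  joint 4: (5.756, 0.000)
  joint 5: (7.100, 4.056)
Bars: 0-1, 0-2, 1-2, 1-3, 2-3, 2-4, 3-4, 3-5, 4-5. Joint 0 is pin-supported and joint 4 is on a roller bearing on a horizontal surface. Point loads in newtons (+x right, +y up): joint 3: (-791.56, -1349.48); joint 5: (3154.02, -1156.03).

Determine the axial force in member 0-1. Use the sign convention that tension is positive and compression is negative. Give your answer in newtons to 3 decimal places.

N=6 nodes, M=9 members, R=3 reactions → 2N=12, M+R=12
member 0 (0-1): L=4.4991, (cx,cy)=(0.3096,0.9509)
member 1 (0-2): L=2.8360, (cx,cy)=(1.0000,0.0000)
member 2 (1-2): L=4.5148, (cx,cy)=(0.3196,-0.9475)
member 3 (1-3): L=2.9546, (cx,cy)=(0.9954,0.0958)
member 4 (2-3): L=4.8007, (cx,cy)=(0.3120,0.9501)
member 5 (2-4): L=2.9200, (cx,cy)=(1.0000,0.0000)
member 6 (3-4): L=4.7775, (cx,cy)=(0.2976,-0.9547)
member 7 (3-5): L=2.8117, (cx,cy)=(0.9837,-0.1796)
member 8 (4-5): L=4.2729, (cx,cy)=(0.3145,0.9492)
solve A·x = −loads:
  F[0-1] = +1610.9802 N (tension)
  F[0-2] = +1863.6703 N (tension)
  F[1-2] = -1516.7303 N (compression)
  F[1-3] = +988.1019 N (tension)
  F[2-3] = +1512.7040 N (tension)
  F[2-4] = +906.8804 N (tension)
  F[3-4] = -3655.9355 N (compression)
  F[3-5] = +3390.4369 N (tension)
  F[4-5] = -576.3430 N (compression)
  Rx@0 = -2362.4600 N
  Ry@0 = -1531.8179 N
  Ry@4 = +4037.3279 N

1610.980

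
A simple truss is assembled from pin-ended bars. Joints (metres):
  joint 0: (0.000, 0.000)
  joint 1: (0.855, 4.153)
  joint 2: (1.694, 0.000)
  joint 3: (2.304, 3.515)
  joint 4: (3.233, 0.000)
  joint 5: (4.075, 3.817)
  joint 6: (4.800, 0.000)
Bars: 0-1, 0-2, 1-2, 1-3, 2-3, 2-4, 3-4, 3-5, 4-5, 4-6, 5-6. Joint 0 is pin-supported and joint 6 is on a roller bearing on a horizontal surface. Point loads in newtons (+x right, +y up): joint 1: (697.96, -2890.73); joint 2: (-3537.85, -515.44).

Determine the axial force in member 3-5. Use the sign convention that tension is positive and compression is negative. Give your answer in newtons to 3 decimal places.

-562.859

N=7 nodes, M=11 members, R=3 reactions → 2N=14, M+R=14
member 0 (0-1): L=4.2401, (cx,cy)=(0.2016,0.9795)
member 1 (0-2): L=1.6940, (cx,cy)=(1.0000,0.0000)
member 2 (1-2): L=4.2369, (cx,cy)=(0.1980,-0.9802)
member 3 (1-3): L=1.5832, (cx,cy)=(0.9152,-0.4030)
member 4 (2-3): L=3.5675, (cx,cy)=(0.1710,0.9853)
member 5 (2-4): L=1.5390, (cx,cy)=(1.0000,0.0000)
member 6 (3-4): L=3.6357, (cx,cy)=(0.2555,-0.9668)
member 7 (3-5): L=1.7966, (cx,cy)=(0.9858,0.1681)
member 8 (4-5): L=3.9088, (cx,cy)=(0.2154,0.9765)
member 9 (4-6): L=1.5670, (cx,cy)=(1.0000,0.0000)
member 10 (5-6): L=3.8852, (cx,cy)=(0.1866,-0.9824)
solve A·x = −loads:
  F[0-1] = -2149.6273 N (compression)
  F[0-2] = -2406.4257 N (compression)
  F[1-2] = -321.4857 N (compression)
  F[1-3] = -1166.6831 N (compression)
  F[2-3] = +842.9736 N (tension)
  F[2-4] = +923.6261 N (tension)
  F[3-4] = -1443.2258 N (compression)
  F[3-5] = -562.8594 N (compression)
  F[4-5] = +1428.8607 N (tension)
  F[4-6] = +247.0545 N (tension)
  F[5-6] = -1323.9543 N (compression)
  Rx@0 = +2839.8900 N
  Ry@0 = +2105.4705 N
  Ry@6 = +1300.6995 N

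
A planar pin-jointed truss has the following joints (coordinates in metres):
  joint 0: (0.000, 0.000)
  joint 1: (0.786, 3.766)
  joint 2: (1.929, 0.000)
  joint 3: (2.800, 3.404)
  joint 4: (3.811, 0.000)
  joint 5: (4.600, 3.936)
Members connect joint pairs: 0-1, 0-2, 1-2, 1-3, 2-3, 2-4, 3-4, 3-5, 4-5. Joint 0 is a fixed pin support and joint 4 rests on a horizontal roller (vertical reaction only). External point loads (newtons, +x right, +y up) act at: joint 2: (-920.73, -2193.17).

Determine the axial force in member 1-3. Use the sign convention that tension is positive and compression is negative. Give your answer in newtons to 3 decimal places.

-596.173

N=6 nodes, M=9 members, R=3 reactions → 2N=12, M+R=12
member 0 (0-1): L=3.8471, (cx,cy)=(0.2043,0.9789)
member 1 (0-2): L=1.9290, (cx,cy)=(1.0000,0.0000)
member 2 (1-2): L=3.9356, (cx,cy)=(0.2904,-0.9569)
member 3 (1-3): L=2.0463, (cx,cy)=(0.9842,-0.1769)
member 4 (2-3): L=3.5137, (cx,cy)=(0.2479,0.9688)
member 5 (2-4): L=1.8820, (cx,cy)=(1.0000,0.0000)
member 6 (3-4): L=3.5510, (cx,cy)=(0.2847,-0.9586)
member 7 (3-5): L=1.8770, (cx,cy)=(0.9590,0.2834)
member 8 (4-5): L=4.0143, (cx,cy)=(0.1965,0.9805)
solve A·x = −loads:
  F[0-1] = -1106.3986 N (compression)
  F[0-2] = -694.6848 N (compression)
  F[1-2] = +1242.0632 N (tension)
  F[1-3] = -596.1725 N (compression)
  F[2-3] = +1037.0086 N (tension)
  F[2-4] = +329.7062 N (tension)
  F[3-4] = -1158.0362 N (compression)
  F[3-5] = -0.0000 N (compression)
  F[4-5] = +0.0000 N (tension)
  Rx@0 = +920.7300 N
  Ry@0 = +1083.0611 N
  Ry@4 = +1110.1089 N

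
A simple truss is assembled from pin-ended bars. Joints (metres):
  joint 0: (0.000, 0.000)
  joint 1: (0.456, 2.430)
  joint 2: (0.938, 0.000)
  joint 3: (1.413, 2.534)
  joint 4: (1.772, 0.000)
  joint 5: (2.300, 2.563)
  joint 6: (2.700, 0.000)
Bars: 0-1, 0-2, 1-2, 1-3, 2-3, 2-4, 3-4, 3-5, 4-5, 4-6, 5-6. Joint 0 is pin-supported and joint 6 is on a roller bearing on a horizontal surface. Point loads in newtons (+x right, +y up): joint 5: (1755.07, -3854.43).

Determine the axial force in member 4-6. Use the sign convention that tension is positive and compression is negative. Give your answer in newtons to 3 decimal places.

N=7 nodes, M=11 members, R=3 reactions → 2N=14, M+R=14
member 0 (0-1): L=2.4724, (cx,cy)=(0.1844,0.9828)
member 1 (0-2): L=0.9380, (cx,cy)=(1.0000,0.0000)
member 2 (1-2): L=2.4773, (cx,cy)=(0.1946,-0.9809)
member 3 (1-3): L=0.9626, (cx,cy)=(0.9941,0.1080)
member 4 (2-3): L=2.5781, (cx,cy)=(0.1842,0.9829)
member 5 (2-4): L=0.8340, (cx,cy)=(1.0000,0.0000)
member 6 (3-4): L=2.5593, (cx,cy)=(0.1403,-0.9901)
member 7 (3-5): L=0.8875, (cx,cy)=(0.9995,0.0327)
member 8 (4-5): L=2.6168, (cx,cy)=(0.2018,0.9794)
member 9 (4-6): L=0.9280, (cx,cy)=(1.0000,0.0000)
member 10 (5-6): L=2.5940, (cx,cy)=(0.1542,-0.9880)
solve A·x = −loads:
  F[0-1] = +1114.1025 N (tension)
  F[0-2] = +1549.5904 N (tension)
  F[1-2] = -1070.4826 N (compression)
  F[1-3] = +416.1923 N (tension)
  F[2-3] = +1068.3142 N (tension)
  F[2-4] = +1144.4857 N (tension)
  F[3-4] = -1080.7561 N (compression)
  F[3-5] = +762.5919 N (tension)
  F[4-5] = +1092.5413 N (tension)
  F[4-6] = +772.4416 N (tension)
  F[5-6] = -5009.3335 N (compression)
  Rx@0 = -1755.0700 N
  Ry@0 = -1094.9898 N
  Ry@6 = +4949.4198 N

772.442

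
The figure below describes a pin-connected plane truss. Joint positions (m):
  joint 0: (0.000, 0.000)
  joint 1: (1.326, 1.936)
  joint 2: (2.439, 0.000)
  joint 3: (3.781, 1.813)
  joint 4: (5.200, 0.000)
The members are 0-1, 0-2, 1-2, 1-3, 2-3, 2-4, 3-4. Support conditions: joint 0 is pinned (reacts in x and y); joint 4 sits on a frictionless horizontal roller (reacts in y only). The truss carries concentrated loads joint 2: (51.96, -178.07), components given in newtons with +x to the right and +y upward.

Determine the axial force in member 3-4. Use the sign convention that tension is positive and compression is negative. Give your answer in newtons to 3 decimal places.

N=5 nodes, M=7 members, R=3 reactions → 2N=10, M+R=10
member 0 (0-1): L=2.3466, (cx,cy)=(0.5651,0.8250)
member 1 (0-2): L=2.4390, (cx,cy)=(1.0000,0.0000)
member 2 (1-2): L=2.2331, (cx,cy)=(0.4984,-0.8669)
member 3 (1-3): L=2.4581, (cx,cy)=(0.9987,-0.0500)
member 4 (2-3): L=2.2556, (cx,cy)=(0.5950,0.8038)
member 5 (2-4): L=2.7610, (cx,cy)=(1.0000,0.0000)
member 6 (3-4): L=2.3023, (cx,cy)=(0.6163,-0.7875)
solve A·x = −loads:
  F[0-1] = -114.5991 N (compression)
  F[0-2] = +116.7178 N (tension)
  F[1-2] = +116.1471 N (tension)
  F[1-3] = -122.7998 N (compression)
  F[2-3] = +96.2685 N (tension)
  F[2-4] = +65.3708 N (tension)
  F[3-4] = -106.0623 N (compression)
  Rx@0 = -51.9600 N
  Ry@0 = +94.5483 N
  Ry@4 = +83.5217 N

-106.062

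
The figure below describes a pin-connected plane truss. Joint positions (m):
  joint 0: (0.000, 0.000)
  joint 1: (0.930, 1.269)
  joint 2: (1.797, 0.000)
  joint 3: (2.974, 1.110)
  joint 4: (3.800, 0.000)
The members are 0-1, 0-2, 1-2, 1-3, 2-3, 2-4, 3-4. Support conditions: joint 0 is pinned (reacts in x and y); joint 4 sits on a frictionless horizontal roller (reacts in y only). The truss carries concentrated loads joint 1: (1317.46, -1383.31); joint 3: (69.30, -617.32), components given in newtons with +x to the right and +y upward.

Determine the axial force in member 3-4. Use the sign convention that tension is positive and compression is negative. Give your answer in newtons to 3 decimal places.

-1597.865

N=5 nodes, M=7 members, R=3 reactions → 2N=10, M+R=10
member 0 (0-1): L=1.5733, (cx,cy)=(0.5911,0.8066)
member 1 (0-2): L=1.7970, (cx,cy)=(1.0000,0.0000)
member 2 (1-2): L=1.5369, (cx,cy)=(0.5641,-0.8257)
member 3 (1-3): L=2.0502, (cx,cy)=(0.9970,-0.0776)
member 4 (2-3): L=1.6178, (cx,cy)=(0.7275,0.6861)
member 5 (2-4): L=2.0030, (cx,cy)=(1.0000,0.0000)
member 6 (3-4): L=1.3836, (cx,cy)=(0.5970,-0.8022)
solve A·x = −loads:
  F[0-1] = -891.0929 N (compression)
  F[0-2] = +1913.4989 N (tension)
  F[1-2] = -666.5431 N (compression)
  F[1-3] = -1472.6213 N (compression)
  F[2-3] = +802.1578 N (tension)
  F[2-4] = +953.9081 N (tension)
  F[3-4] = -1597.8652 N (compression)
  Rx@0 = -1386.7600 N
  Ry@0 = +718.7438 N
  Ry@4 = +1281.8862 N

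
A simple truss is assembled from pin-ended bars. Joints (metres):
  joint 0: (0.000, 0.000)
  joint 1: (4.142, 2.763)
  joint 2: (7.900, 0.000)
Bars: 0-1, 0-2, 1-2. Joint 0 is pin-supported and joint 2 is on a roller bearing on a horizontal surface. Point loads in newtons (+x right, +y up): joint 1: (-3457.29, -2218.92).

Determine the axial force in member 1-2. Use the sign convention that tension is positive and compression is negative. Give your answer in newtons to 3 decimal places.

77.298

N=3 nodes, M=3 members, R=3 reactions → 2N=6, M+R=6
member 0 (0-1): L=4.9790, (cx,cy)=(0.8319,0.5549)
member 1 (0-2): L=7.9000, (cx,cy)=(1.0000,0.0000)
member 2 (1-2): L=4.6644, (cx,cy)=(0.8057,-0.5924)
solve A·x = −loads:
  F[0-1] = -4081.0557 N (compression)
  F[0-2] = -62.2771 N (compression)
  F[1-2] = +77.2980 N (tension)
  Rx@0 = +3457.2900 N
  Ry@0 = +2264.7081 N
  Ry@2 = -45.7881 N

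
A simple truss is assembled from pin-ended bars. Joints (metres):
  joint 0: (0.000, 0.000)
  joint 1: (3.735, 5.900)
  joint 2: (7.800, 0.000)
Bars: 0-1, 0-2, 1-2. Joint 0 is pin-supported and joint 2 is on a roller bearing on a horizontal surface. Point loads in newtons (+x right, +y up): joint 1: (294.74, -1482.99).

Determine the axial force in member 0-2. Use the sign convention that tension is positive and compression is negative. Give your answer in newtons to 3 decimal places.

642.868

N=3 nodes, M=3 members, R=3 reactions → 2N=6, M+R=6
member 0 (0-1): L=6.9829, (cx,cy)=(0.5349,0.8449)
member 1 (0-2): L=7.8000, (cx,cy)=(1.0000,0.0000)
member 2 (1-2): L=7.1648, (cx,cy)=(0.5674,-0.8235)
solve A·x = −loads:
  F[0-1] = -650.8510 N (compression)
  F[0-2] = +642.8683 N (tension)
  F[1-2] = -1133.0915 N (compression)
  Rx@0 = -294.7400 N
  Ry@0 = +549.9216 N
  Ry@2 = +933.0684 N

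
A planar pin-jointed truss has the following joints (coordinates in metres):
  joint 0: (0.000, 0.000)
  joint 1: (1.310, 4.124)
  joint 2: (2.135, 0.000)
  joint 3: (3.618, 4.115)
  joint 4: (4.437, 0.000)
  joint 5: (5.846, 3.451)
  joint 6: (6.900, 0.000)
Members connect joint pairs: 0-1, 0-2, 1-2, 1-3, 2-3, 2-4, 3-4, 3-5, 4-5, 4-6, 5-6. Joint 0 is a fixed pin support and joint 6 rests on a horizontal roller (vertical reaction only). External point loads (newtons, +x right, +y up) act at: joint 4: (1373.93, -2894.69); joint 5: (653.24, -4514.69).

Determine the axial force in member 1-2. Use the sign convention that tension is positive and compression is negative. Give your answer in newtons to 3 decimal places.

N=7 nodes, M=11 members, R=3 reactions → 2N=14, M+R=14
member 0 (0-1): L=4.3271, (cx,cy)=(0.3027,0.9531)
member 1 (0-2): L=2.1350, (cx,cy)=(1.0000,0.0000)
member 2 (1-2): L=4.2057, (cx,cy)=(0.1962,-0.9806)
member 3 (1-3): L=2.3080, (cx,cy)=(1.0000,-0.0039)
member 4 (2-3): L=4.3741, (cx,cy)=(0.3390,0.9408)
member 5 (2-4): L=2.3020, (cx,cy)=(1.0000,0.0000)
member 6 (3-4): L=4.1957, (cx,cy)=(0.1952,-0.9808)
member 7 (3-5): L=2.3248, (cx,cy)=(0.9583,-0.2856)
member 8 (4-5): L=3.7276, (cx,cy)=(0.3780,0.9258)
member 9 (4-6): L=2.4630, (cx,cy)=(1.0000,0.0000)
member 10 (5-6): L=3.6084, (cx,cy)=(0.2921,-0.9564)
solve A·x = −loads:
  F[0-1] = -1464.9470 N (compression)
  F[0-2] = +2470.6765 N (tension)
  F[1-2] = +1426.7392 N (tension)
  F[1-3] = -723.3838 N (compression)
  F[2-3] = -1487.0996 N (compression)
  F[2-4] = +3254.7394 N (tension)
  F[3-4] = +1909.8917 N (tension)
  F[3-5] = -1669.9394 N (compression)
  F[4-5] = +1103.4020 N (tension)
  F[4-6] = +1836.5380 N (tension)
  F[5-6] = -6287.3855 N (compression)
  Rx@0 = -2027.1700 N
  Ry@0 = +1396.1991 N
  Ry@6 = +6013.1809 N

1426.739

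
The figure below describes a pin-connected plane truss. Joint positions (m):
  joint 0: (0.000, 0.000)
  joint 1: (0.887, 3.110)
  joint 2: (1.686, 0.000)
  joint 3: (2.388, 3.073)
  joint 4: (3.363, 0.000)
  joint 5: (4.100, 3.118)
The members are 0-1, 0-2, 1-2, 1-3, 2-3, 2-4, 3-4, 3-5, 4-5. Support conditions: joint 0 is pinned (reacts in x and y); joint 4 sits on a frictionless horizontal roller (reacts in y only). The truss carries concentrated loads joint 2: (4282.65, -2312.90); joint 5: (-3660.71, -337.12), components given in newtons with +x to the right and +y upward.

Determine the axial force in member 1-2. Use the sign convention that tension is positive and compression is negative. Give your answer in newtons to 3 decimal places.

N=6 nodes, M=9 members, R=3 reactions → 2N=12, M+R=12
member 0 (0-1): L=3.2340, (cx,cy)=(0.2743,0.9617)
member 1 (0-2): L=1.6860, (cx,cy)=(1.0000,0.0000)
member 2 (1-2): L=3.2110, (cx,cy)=(0.2488,-0.9685)
member 3 (1-3): L=1.5015, (cx,cy)=(0.9997,-0.0246)
member 4 (2-3): L=3.1522, (cx,cy)=(0.2227,0.9749)
member 5 (2-4): L=1.6770, (cx,cy)=(1.0000,0.0000)
member 6 (3-4): L=3.2240, (cx,cy)=(0.3024,-0.9532)
member 7 (3-5): L=1.7126, (cx,cy)=(0.9997,0.0263)
member 8 (4-5): L=3.2039, (cx,cy)=(0.2300,0.9732)
solve A·x = −loads:
  F[0-1] = -4651.8864 N (compression)
  F[0-2] = +1897.8216 N (tension)
  F[1-2] = +4680.8891 N (tension)
  F[1-3] = -2441.3797 N (compression)
  F[2-3] = -2277.9678 N (compression)
  F[2-4] = -712.7587 N (compression)
  F[3-4] = +2167.3703 N (tension)
  F[3-5] = -3604.6577 N (compression)
  F[4-5] = -249.0837 N (compression)
  Rx@0 = -621.9400 N
  Ry@0 = +4473.4968 N
  Ry@4 = -1823.4768 N

4680.889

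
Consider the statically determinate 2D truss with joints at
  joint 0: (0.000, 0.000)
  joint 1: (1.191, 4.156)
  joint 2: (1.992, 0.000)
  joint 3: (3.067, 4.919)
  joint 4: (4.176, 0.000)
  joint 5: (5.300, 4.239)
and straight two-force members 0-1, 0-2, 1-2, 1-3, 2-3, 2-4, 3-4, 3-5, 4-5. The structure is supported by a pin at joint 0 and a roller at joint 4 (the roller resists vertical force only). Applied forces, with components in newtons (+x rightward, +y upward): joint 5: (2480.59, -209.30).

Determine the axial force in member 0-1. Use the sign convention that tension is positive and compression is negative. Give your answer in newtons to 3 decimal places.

N=6 nodes, M=9 members, R=3 reactions → 2N=12, M+R=12
member 0 (0-1): L=4.3233, (cx,cy)=(0.2755,0.9613)
member 1 (0-2): L=1.9920, (cx,cy)=(1.0000,0.0000)
member 2 (1-2): L=4.2325, (cx,cy)=(0.1893,-0.9819)
member 3 (1-3): L=2.0252, (cx,cy)=(0.9263,0.3767)
member 4 (2-3): L=5.0351, (cx,cy)=(0.2135,0.9769)
member 5 (2-4): L=2.1840, (cx,cy)=(1.0000,0.0000)
member 6 (3-4): L=5.0425, (cx,cy)=(0.2199,-0.9755)
member 7 (3-5): L=2.3342, (cx,cy)=(0.9566,-0.2913)
member 8 (4-5): L=4.3855, (cx,cy)=(0.2563,0.9666)
solve A·x = −loads:
  F[0-1] = +2677.9702 N (tension)
  F[0-2] = +1742.8500 N (tension)
  F[1-2] = -2147.7911 N (compression)
  F[1-3] = +1235.2272 N (tension)
  F[2-3] = +2158.7530 N (tension)
  F[2-4] = +875.4826 N (tension)
  F[3-4] = -3371.4938 N (compression)
  F[3-5] = +2453.0009 N (tension)
  F[4-5] = +522.7575 N (tension)
  Rx@0 = -2480.5900 N
  Ry@0 = -2574.3473 N
  Ry@4 = +2783.6473 N

2677.970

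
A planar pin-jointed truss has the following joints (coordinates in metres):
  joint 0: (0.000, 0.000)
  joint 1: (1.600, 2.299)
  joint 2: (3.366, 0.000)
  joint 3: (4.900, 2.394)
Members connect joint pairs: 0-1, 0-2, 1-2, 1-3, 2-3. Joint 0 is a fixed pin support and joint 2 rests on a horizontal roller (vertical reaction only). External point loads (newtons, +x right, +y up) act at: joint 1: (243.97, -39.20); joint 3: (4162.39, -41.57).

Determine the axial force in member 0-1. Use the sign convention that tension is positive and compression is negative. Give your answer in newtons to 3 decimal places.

N=4 nodes, M=5 members, R=3 reactions → 2N=8, M+R=8
member 0 (0-1): L=2.8010, (cx,cy)=(0.5712,0.8208)
member 1 (0-2): L=3.3660, (cx,cy)=(1.0000,0.0000)
member 2 (1-2): L=2.8990, (cx,cy)=(0.6092,-0.7930)
member 3 (1-3): L=3.3014, (cx,cy)=(0.9996,0.0288)
member 4 (2-3): L=2.8433, (cx,cy)=(0.5395,0.8420)
solve A·x = −loads:
  F[0-1] = +3807.8345 N (tension)
  F[0-2] = +2231.2037 N (tension)
  F[1-2] = -3835.6081 N (compression)
  F[1-3] = +4269.5193 N (tension)
  F[2-3] = -195.2897 N (compression)
  Rx@0 = -4406.3600 N
  Ry@0 = -3125.4278 N
  Ry@2 = +3206.1978 N

3807.835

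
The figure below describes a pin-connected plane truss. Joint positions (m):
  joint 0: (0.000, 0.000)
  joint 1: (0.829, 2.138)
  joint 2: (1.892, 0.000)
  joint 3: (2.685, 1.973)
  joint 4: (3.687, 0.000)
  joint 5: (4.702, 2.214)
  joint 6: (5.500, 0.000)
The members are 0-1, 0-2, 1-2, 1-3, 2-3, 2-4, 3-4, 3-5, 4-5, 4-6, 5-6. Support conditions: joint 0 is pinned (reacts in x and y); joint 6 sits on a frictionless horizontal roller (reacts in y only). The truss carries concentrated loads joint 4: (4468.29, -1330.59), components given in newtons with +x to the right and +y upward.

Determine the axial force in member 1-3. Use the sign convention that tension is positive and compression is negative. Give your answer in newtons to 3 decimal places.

N=7 nodes, M=11 members, R=3 reactions → 2N=14, M+R=14
member 0 (0-1): L=2.2931, (cx,cy)=(0.3615,0.9324)
member 1 (0-2): L=1.8920, (cx,cy)=(1.0000,0.0000)
member 2 (1-2): L=2.3877, (cx,cy)=(0.4452,-0.8954)
member 3 (1-3): L=1.8633, (cx,cy)=(0.9961,-0.0886)
member 4 (2-3): L=2.1264, (cx,cy)=(0.3729,0.9279)
member 5 (2-4): L=1.7950, (cx,cy)=(1.0000,0.0000)
member 6 (3-4): L=2.2129, (cx,cy)=(0.4528,-0.8916)
member 7 (3-5): L=2.0313, (cx,cy)=(0.9929,0.1186)
member 8 (4-5): L=2.4356, (cx,cy)=(0.4167,0.9090)
member 9 (4-6): L=1.8130, (cx,cy)=(1.0000,0.0000)
member 10 (5-6): L=2.3534, (cx,cy)=(0.3391,-0.9408)
solve A·x = −loads:
  F[0-1] = -470.4286 N (compression)
  F[0-2] = +4638.3594 N (tension)
  F[1-2] = +530.1507 N (tension)
  F[1-3] = -407.6952 N (compression)
  F[2-3] = -511.6217 N (compression)
  F[2-4] = +5065.1831 N (tension)
  F[3-4] = +388.3758 N (tension)
  F[3-5] = -778.2495 N (compression)
  F[4-5] = +1082.8196 N (tension)
  F[4-6] = +321.4993 N (tension)
  F[5-6] = -948.1501 N (compression)
  Rx@0 = -4468.2900 N
  Ry@0 = +438.6108 N
  Ry@6 = +891.9792 N

-407.695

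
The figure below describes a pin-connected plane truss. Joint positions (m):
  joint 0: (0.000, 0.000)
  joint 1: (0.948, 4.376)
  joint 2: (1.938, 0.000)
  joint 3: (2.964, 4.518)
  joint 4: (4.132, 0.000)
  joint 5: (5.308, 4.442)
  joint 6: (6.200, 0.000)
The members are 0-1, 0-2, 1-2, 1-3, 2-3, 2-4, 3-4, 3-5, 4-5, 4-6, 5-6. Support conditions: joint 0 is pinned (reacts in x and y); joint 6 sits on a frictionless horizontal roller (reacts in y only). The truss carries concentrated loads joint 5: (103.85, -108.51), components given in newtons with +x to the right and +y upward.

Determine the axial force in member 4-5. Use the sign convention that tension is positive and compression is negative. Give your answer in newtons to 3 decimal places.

62.636

N=7 nodes, M=11 members, R=3 reactions → 2N=14, M+R=14
member 0 (0-1): L=4.4775, (cx,cy)=(0.2117,0.9773)
member 1 (0-2): L=1.9380, (cx,cy)=(1.0000,0.0000)
member 2 (1-2): L=4.4866, (cx,cy)=(0.2207,-0.9754)
member 3 (1-3): L=2.0210, (cx,cy)=(0.9975,0.0703)
member 4 (2-3): L=4.6330, (cx,cy)=(0.2215,0.9752)
member 5 (2-4): L=2.1940, (cx,cy)=(1.0000,0.0000)
member 6 (3-4): L=4.6665, (cx,cy)=(0.2503,-0.9682)
member 7 (3-5): L=2.3452, (cx,cy)=(0.9995,-0.0324)
member 8 (4-5): L=4.5950, (cx,cy)=(0.2559,0.9667)
member 9 (4-6): L=2.0680, (cx,cy)=(1.0000,0.0000)
member 10 (5-6): L=4.5307, (cx,cy)=(0.1969,-0.9804)
solve A·x = −loads:
  F[0-1] = +60.1558 N (tension)
  F[0-2] = +91.1135 N (tension)
  F[1-2] = -58.4270 N (compression)
  F[1-3] = +25.6924 N (tension)
  F[2-3] = +58.4378 N (tension)
  F[2-4] = +65.2799 N (tension)
  F[3-4] = -62.5408 N (compression)
  F[3-5] = +54.2521 N (tension)
  F[4-5] = +62.6362 N (tension)
  F[4-6] = +33.5960 N (tension)
  F[5-6] = -170.6419 N (compression)
  Rx@0 = -103.8500 N
  Ry@0 = -58.7921 N
  Ry@6 = +167.3021 N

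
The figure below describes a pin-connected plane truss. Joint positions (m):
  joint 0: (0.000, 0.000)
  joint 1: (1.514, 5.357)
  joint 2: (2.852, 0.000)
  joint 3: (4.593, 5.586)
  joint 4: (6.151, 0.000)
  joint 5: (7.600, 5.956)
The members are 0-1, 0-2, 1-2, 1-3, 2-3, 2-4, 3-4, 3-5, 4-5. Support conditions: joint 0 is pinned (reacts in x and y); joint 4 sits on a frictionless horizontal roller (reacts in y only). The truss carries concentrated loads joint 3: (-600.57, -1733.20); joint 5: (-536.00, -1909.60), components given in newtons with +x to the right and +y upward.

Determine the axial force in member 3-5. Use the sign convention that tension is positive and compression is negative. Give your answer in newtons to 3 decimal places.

-74.184

N=6 nodes, M=9 members, R=3 reactions → 2N=12, M+R=12
member 0 (0-1): L=5.5668, (cx,cy)=(0.2720,0.9623)
member 1 (0-2): L=2.8520, (cx,cy)=(1.0000,0.0000)
member 2 (1-2): L=5.5216, (cx,cy)=(0.2423,-0.9702)
member 3 (1-3): L=3.0875, (cx,cy)=(0.9972,0.0742)
member 4 (2-3): L=5.8510, (cx,cy)=(0.2976,0.9547)
member 5 (2-4): L=3.2990, (cx,cy)=(1.0000,0.0000)
member 6 (3-4): L=5.7992, (cx,cy)=(0.2687,-0.9632)
member 7 (3-5): L=3.0297, (cx,cy)=(0.9925,0.1221)
member 8 (4-5): L=6.1297, (cx,cy)=(0.2364,0.9717)
solve A·x = −loads:
  F[0-1] = -1094.8395 N (compression)
  F[0-2] = -838.8088 N (compression)
  F[1-2] = +1043.7218 N (tension)
  F[1-3] = -552.1994 N (compression)
  F[2-3] = -1060.6571 N (compression)
  F[2-4] = -270.2879 N (compression)
  F[3-4] = -714.9742 N (compression)
  F[3-5] = -74.1841 N (compression)
  F[4-5] = -1955.9756 N (compression)
  Rx@0 = +1136.5700 N
  Ry@0 = +1053.5710 N
  Ry@4 = +2589.2290 N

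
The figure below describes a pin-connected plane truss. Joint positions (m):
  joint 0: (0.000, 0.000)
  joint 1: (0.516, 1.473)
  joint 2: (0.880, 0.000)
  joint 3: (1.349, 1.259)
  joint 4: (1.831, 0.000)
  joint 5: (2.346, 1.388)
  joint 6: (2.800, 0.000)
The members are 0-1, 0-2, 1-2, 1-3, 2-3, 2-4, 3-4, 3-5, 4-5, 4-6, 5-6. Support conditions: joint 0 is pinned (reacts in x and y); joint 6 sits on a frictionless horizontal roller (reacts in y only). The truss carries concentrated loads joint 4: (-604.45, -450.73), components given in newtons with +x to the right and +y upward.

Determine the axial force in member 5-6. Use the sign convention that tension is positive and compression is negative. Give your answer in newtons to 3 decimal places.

-310.112

N=7 nodes, M=11 members, R=3 reactions → 2N=14, M+R=14
member 0 (0-1): L=1.5608, (cx,cy)=(0.3306,0.9438)
member 1 (0-2): L=0.8800, (cx,cy)=(1.0000,0.0000)
member 2 (1-2): L=1.5173, (cx,cy)=(0.2399,-0.9708)
member 3 (1-3): L=0.8600, (cx,cy)=(0.9685,-0.2488)
member 4 (2-3): L=1.3435, (cx,cy)=(0.3491,0.9371)
member 5 (2-4): L=0.9510, (cx,cy)=(1.0000,0.0000)
member 6 (3-4): L=1.3481, (cx,cy)=(0.3575,-0.9339)
member 7 (3-5): L=1.0053, (cx,cy)=(0.9917,0.1283)
member 8 (4-5): L=1.4805, (cx,cy)=(0.3479,0.9375)
member 9 (4-6): L=0.9690, (cx,cy)=(1.0000,0.0000)
member 10 (5-6): L=1.4604, (cx,cy)=(0.3109,-0.9504)
solve A·x = −loads:
  F[0-1] = -165.2787 N (compression)
  F[0-2] = -549.8077 N (compression)
  F[1-2] = +187.0091 N (tension)
  F[1-3] = -102.7367 N (compression)
  F[2-3] = -193.7356 N (compression)
  F[2-4] = -437.3146 N (compression)
  F[3-4] = +137.0791 N (tension)
  F[3-5] = -217.9480 N (compression)
  F[4-5] = +344.2096 N (tension)
  F[4-6] = +96.4080 N (tension)
  F[5-6] = -310.1117 N (compression)
  Rx@0 = +604.4500 N
  Ry@0 = +155.9848 N
  Ry@6 = +294.7452 N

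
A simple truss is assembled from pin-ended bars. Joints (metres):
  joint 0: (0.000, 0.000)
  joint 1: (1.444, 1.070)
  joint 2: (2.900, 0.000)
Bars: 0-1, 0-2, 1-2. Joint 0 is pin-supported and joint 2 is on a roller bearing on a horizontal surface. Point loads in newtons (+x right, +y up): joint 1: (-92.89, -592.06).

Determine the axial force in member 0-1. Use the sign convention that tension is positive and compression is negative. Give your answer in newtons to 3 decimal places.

-556.853

N=3 nodes, M=3 members, R=3 reactions → 2N=6, M+R=6
member 0 (0-1): L=1.7972, (cx,cy)=(0.8035,0.5954)
member 1 (0-2): L=2.9000, (cx,cy)=(1.0000,0.0000)
member 2 (1-2): L=1.8069, (cx,cy)=(0.8058,-0.5922)
solve A·x = −loads:
  F[0-1] = -556.8527 N (compression)
  F[0-2] = +354.5181 N (tension)
  F[1-2] = -439.9545 N (compression)
  Rx@0 = +92.8900 N
  Ry@0 = +331.5282 N
  Ry@2 = +260.5318 N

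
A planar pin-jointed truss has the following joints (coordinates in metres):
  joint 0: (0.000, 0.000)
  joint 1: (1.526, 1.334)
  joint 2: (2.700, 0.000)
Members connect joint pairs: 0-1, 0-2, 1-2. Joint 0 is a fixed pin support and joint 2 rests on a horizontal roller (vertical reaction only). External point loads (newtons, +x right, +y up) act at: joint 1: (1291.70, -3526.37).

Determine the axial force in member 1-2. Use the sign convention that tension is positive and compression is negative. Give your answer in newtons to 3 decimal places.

-3505.100

N=3 nodes, M=3 members, R=3 reactions → 2N=6, M+R=6
member 0 (0-1): L=2.0269, (cx,cy)=(0.7529,0.6582)
member 1 (0-2): L=2.7000, (cx,cy)=(1.0000,0.0000)
member 2 (1-2): L=1.7770, (cx,cy)=(0.6607,-0.7507)
solve A·x = −loads:
  F[0-1] = -1360.0476 N (compression)
  F[0-2] = +2315.6557 N (tension)
  F[1-2] = -3505.0998 N (compression)
  Rx@0 = -1291.7000 N
  Ry@0 = +895.1224 N
  Ry@2 = +2631.2476 N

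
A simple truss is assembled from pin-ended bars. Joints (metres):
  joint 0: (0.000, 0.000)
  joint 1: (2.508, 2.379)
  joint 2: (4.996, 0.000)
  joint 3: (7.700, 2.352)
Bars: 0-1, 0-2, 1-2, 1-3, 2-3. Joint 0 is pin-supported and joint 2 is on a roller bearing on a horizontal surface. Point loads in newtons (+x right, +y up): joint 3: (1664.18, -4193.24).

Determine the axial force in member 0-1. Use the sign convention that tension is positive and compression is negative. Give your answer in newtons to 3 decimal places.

N=4 nodes, M=5 members, R=3 reactions → 2N=8, M+R=8
member 0 (0-1): L=3.4568, (cx,cy)=(0.7255,0.6882)
member 1 (0-2): L=4.9960, (cx,cy)=(1.0000,0.0000)
member 2 (1-2): L=3.4424, (cx,cy)=(0.7228,-0.6911)
member 3 (1-3): L=5.1921, (cx,cy)=(1.0000,-0.0052)
member 4 (2-3): L=3.5838, (cx,cy)=(0.7545,0.6563)
solve A·x = −loads:
  F[0-1] = +4436.1647 N (tension)
  F[0-2] = -1554.3429 N (compression)
  F[1-2] = -4466.0864 N (compression)
  F[1-3] = +6446.5263 N (tension)
  F[2-3] = -6338.2367 N (compression)
  Rx@0 = -1664.1800 N
  Ry@0 = -3052.9768 N
  Ry@2 = +7246.2168 N

4436.165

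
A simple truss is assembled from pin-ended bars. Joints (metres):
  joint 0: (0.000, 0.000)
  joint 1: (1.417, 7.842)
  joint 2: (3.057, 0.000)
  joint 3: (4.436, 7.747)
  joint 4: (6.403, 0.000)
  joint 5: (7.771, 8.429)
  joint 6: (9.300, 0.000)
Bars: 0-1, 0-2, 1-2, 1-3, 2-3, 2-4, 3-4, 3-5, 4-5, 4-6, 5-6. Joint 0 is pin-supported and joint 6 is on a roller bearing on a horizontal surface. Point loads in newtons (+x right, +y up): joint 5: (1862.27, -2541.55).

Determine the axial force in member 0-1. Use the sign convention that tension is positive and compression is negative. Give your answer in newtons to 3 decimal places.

1290.571

N=7 nodes, M=11 members, R=3 reactions → 2N=14, M+R=14
member 0 (0-1): L=7.9690, (cx,cy)=(0.1778,0.9841)
member 1 (0-2): L=3.0570, (cx,cy)=(1.0000,0.0000)
member 2 (1-2): L=8.0117, (cx,cy)=(0.2047,-0.9788)
member 3 (1-3): L=3.0205, (cx,cy)=(0.9995,-0.0315)
member 4 (2-3): L=7.8688, (cx,cy)=(0.1752,0.9845)
member 5 (2-4): L=3.3460, (cx,cy)=(1.0000,0.0000)
member 6 (3-4): L=7.9928, (cx,cy)=(0.2461,-0.9692)
member 7 (3-5): L=3.4040, (cx,cy)=(0.9797,0.2004)
member 8 (4-5): L=8.5393, (cx,cy)=(0.1602,0.9871)
member 9 (4-6): L=2.8970, (cx,cy)=(1.0000,0.0000)
member 10 (5-6): L=8.5666, (cx,cy)=(0.1785,-0.9839)
solve A·x = −loads:
  F[0-1] = +1290.5712 N (tension)
  F[0-2] = +1632.7881 N (tension)
  F[1-2] = -1313.5009 N (compression)
  F[1-3] = +498.6046 N (tension)
  F[2-3] = +1305.8967 N (tension)
  F[2-4] = +1135.0542 N (tension)
  F[3-4] = -1099.7666 N (compression)
  F[3-5] = +1018.5153 N (tension)
  F[4-5] = +1079.8911 N (tension)
  F[4-6] = +691.4067 N (tension)
  F[5-6] = -3873.7569 N (compression)
  Rx@0 = -1862.2700 N
  Ry@0 = -1270.0047 N
  Ry@6 = +3811.5547 N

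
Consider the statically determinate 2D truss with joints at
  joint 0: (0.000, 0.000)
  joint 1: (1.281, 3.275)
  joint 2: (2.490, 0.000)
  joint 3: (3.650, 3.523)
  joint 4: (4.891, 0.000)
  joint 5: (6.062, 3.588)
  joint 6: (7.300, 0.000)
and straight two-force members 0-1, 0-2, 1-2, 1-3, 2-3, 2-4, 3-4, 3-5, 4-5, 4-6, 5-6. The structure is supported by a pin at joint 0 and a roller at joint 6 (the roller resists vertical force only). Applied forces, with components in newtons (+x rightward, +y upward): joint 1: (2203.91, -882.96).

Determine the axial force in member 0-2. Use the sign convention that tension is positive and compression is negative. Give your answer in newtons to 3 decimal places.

2101.930

N=7 nodes, M=11 members, R=3 reactions → 2N=14, M+R=14
member 0 (0-1): L=3.5166, (cx,cy)=(0.3643,0.9313)
member 1 (0-2): L=2.4900, (cx,cy)=(1.0000,0.0000)
member 2 (1-2): L=3.4910, (cx,cy)=(0.3463,-0.9381)
member 3 (1-3): L=2.3819, (cx,cy)=(0.9946,0.1041)
member 4 (2-3): L=3.7091, (cx,cy)=(0.3127,0.9498)
member 5 (2-4): L=2.4010, (cx,cy)=(1.0000,0.0000)
member 6 (3-4): L=3.7352, (cx,cy)=(0.3322,-0.9432)
member 7 (3-5): L=2.4129, (cx,cy)=(0.9996,0.0269)
member 8 (4-5): L=3.7743, (cx,cy)=(0.3103,0.9507)
member 9 (4-6): L=2.4090, (cx,cy)=(1.0000,0.0000)
member 10 (5-6): L=3.7956, (cx,cy)=(0.3262,-0.9453)
solve A·x = −loads:
  F[0-1] = +279.9567 N (tension)
  F[0-2] = +2101.9300 N (tension)
  F[1-2] = -1399.5919 N (compression)
  F[1-3] = -1626.0665 N (compression)
  F[2-3] = +1382.3249 N (tension)
  F[2-4] = +1184.9102 N (tension)
  F[3-4] = -1234.6982 N (compression)
  F[3-5] = -774.9680 N (compression)
  F[4-5] = +1225.0107 N (tension)
  F[4-6] = +394.6148 N (tension)
  F[5-6] = -1209.8466 N (compression)
  Rx@0 = -2203.9100 N
  Ry@0 = -260.7218 N
  Ry@6 = +1143.6818 N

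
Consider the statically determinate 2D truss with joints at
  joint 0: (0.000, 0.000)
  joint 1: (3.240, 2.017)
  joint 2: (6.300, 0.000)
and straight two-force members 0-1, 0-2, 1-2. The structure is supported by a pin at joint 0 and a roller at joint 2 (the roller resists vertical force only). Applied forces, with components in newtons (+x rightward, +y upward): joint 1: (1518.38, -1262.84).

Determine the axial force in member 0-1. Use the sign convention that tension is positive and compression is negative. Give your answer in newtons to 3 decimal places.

-240.793

N=3 nodes, M=3 members, R=3 reactions → 2N=6, M+R=6
member 0 (0-1): L=3.8165, (cx,cy)=(0.8489,0.5285)
member 1 (0-2): L=6.3000, (cx,cy)=(1.0000,0.0000)
member 2 (1-2): L=3.6650, (cx,cy)=(0.8349,-0.5503)
solve A·x = −loads:
  F[0-1] = -240.7929 N (compression)
  F[0-2] = +1722.7985 N (tension)
  F[1-2] = -2063.3913 N (compression)
  Rx@0 = -1518.3800 N
  Ry@0 = +127.2568 N
  Ry@2 = +1135.5832 N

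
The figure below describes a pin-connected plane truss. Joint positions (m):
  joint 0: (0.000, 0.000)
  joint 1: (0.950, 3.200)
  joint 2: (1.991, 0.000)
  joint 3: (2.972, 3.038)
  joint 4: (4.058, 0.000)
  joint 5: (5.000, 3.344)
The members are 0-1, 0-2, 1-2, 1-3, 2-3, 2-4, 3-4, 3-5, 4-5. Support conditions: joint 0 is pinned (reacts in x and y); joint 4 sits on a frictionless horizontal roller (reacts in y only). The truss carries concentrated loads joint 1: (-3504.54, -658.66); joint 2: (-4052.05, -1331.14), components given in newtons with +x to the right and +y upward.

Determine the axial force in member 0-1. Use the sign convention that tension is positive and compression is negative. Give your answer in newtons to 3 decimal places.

N=6 nodes, M=9 members, R=3 reactions → 2N=12, M+R=12
member 0 (0-1): L=3.3380, (cx,cy)=(0.2846,0.9586)
member 1 (0-2): L=1.9910, (cx,cy)=(1.0000,0.0000)
member 2 (1-2): L=3.3651, (cx,cy)=(0.3094,-0.9509)
member 3 (1-3): L=2.0285, (cx,cy)=(0.9968,-0.0799)
member 4 (2-3): L=3.1925, (cx,cy)=(0.3073,0.9516)
member 5 (2-4): L=2.0670, (cx,cy)=(1.0000,0.0000)
member 6 (3-4): L=3.2263, (cx,cy)=(0.3366,-0.9416)
member 7 (3-5): L=2.0510, (cx,cy)=(0.9888,0.1492)
member 8 (4-5): L=3.4741, (cx,cy)=(0.2711,0.9625)
solve A·x = −loads:
  F[0-1] = -4116.2807 N (compression)
  F[0-2] = -6385.1036 N (compression)
  F[1-2] = +3347.6646 N (tension)
  F[1-3] = +1301.5948 N (tension)
  F[2-3] = -1946.4874 N (compression)
  F[2-4] = -699.3081 N (compression)
  F[3-4] = +2077.4944 N (tension)
  F[3-5] = +0.0000 N (tension)
  F[4-5] = -0.0000 N (compression)
  Rx@0 = +7556.5900 N
  Ry@0 = +3946.0596 N
  Ry@4 = -1956.2596 N

-4116.281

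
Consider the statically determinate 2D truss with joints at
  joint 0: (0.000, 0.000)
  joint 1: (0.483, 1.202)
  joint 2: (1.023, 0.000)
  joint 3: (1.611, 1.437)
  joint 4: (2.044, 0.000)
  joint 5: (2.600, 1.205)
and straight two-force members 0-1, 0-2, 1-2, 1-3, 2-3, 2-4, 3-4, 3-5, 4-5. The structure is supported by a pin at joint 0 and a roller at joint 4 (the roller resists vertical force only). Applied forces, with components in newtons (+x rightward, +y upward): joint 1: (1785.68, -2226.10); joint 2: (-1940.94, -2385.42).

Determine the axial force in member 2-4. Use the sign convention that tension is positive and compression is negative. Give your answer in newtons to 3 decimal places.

N=6 nodes, M=9 members, R=3 reactions → 2N=12, M+R=12
member 0 (0-1): L=1.2954, (cx,cy)=(0.3729,0.9279)
member 1 (0-2): L=1.0230, (cx,cy)=(1.0000,0.0000)
member 2 (1-2): L=1.3177, (cx,cy)=(0.4098,-0.9122)
member 3 (1-3): L=1.1522, (cx,cy)=(0.9790,0.2040)
member 4 (2-3): L=1.5526, (cx,cy)=(0.3787,0.9255)
member 5 (2-4): L=1.0210, (cx,cy)=(1.0000,0.0000)
member 6 (3-4): L=1.5008, (cx,cy)=(0.2885,-0.9575)
member 7 (3-5): L=1.0158, (cx,cy)=(0.9736,-0.2284)
member 8 (4-5): L=1.3271, (cx,cy)=(0.4190,0.9080)
solve A·x = −loads:
  F[0-1] = -1984.6329 N (compression)
  F[0-2] = +584.7188 N (tension)
  F[1-2] = -912.9938 N (compression)
  F[1-3] = -2197.7120 N (compression)
  F[2-3] = +3477.2292 N (tension)
  F[2-4] = +834.6622 N (tension)
  F[3-4] = -2893.0186 N (compression)
  F[3-5] = +0.0000 N (tension)
  F[4-5] = -0.0000 N (compression)
  Rx@0 = +155.2600 N
  Ry@0 = +1841.5208 N
  Ry@4 = +2769.9992 N

834.662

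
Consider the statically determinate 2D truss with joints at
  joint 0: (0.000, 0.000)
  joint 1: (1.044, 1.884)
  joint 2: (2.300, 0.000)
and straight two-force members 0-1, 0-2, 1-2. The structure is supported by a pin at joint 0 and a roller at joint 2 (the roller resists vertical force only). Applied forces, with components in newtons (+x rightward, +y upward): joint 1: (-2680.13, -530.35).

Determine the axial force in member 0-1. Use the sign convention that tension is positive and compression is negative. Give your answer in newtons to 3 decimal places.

-2841.024

N=3 nodes, M=3 members, R=3 reactions → 2N=6, M+R=6
member 0 (0-1): L=2.1539, (cx,cy)=(0.4847,0.8747)
member 1 (0-2): L=2.3000, (cx,cy)=(1.0000,0.0000)
member 2 (1-2): L=2.2643, (cx,cy)=(0.5547,-0.8321)
solve A·x = −loads:
  F[0-1] = -2841.0237 N (compression)
  F[0-2] = -1303.0955 N (compression)
  F[1-2] = +2349.1888 N (tension)
  Rx@0 = +2680.1300 N
  Ry@0 = +2484.9933 N
  Ry@2 = -1954.6433 N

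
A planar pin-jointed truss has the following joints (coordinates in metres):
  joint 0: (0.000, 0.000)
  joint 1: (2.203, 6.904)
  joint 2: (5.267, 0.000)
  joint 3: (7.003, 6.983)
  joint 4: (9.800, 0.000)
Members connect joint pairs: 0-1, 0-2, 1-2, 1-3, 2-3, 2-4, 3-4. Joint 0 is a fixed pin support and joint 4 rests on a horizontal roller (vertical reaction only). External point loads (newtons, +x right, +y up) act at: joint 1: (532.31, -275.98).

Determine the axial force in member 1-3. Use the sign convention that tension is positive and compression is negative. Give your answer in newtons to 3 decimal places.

-284.912

N=5 nodes, M=7 members, R=3 reactions → 2N=10, M+R=10
member 0 (0-1): L=7.2470, (cx,cy)=(0.3040,0.9527)
member 1 (0-2): L=5.2670, (cx,cy)=(1.0000,0.0000)
member 2 (1-2): L=7.5534, (cx,cy)=(0.4056,-0.9140)
member 3 (1-3): L=4.8007, (cx,cy)=(0.9999,0.0165)
member 4 (2-3): L=7.1956, (cx,cy)=(0.2413,0.9705)
member 5 (2-4): L=4.5330, (cx,cy)=(1.0000,0.0000)
member 6 (3-4): L=7.5223, (cx,cy)=(0.3718,-0.9283)
solve A·x = −loads:
  F[0-1] = +169.0672 N (tension)
  F[0-2] = +480.9153 N (tension)
  F[1-2] = -483.2826 N (compression)
  F[1-3] = -284.9118 N (compression)
  F[2-3] = +455.1805 N (tension)
  F[2-4] = +175.0563 N (tension)
  F[3-4] = -470.8015 N (compression)
  Rx@0 = -532.3100 N
  Ry@0 = -161.0661 N
  Ry@4 = +437.0461 N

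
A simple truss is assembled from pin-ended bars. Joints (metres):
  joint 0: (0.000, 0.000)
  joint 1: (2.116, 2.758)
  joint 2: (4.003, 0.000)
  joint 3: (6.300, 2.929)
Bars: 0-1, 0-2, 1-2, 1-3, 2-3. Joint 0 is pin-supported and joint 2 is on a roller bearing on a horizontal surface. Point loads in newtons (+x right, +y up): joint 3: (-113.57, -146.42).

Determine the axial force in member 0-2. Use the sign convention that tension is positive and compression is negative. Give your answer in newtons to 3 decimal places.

N=4 nodes, M=5 members, R=3 reactions → 2N=8, M+R=8
member 0 (0-1): L=3.4762, (cx,cy)=(0.6087,0.7934)
member 1 (0-2): L=4.0030, (cx,cy)=(1.0000,0.0000)
member 2 (1-2): L=3.3418, (cx,cy)=(0.5647,-0.8253)
member 3 (1-3): L=4.1875, (cx,cy)=(0.9992,0.0408)
member 4 (2-3): L=3.7223, (cx,cy)=(0.6171,0.7869)
solve A·x = −loads:
  F[0-1] = +1.1588 N (tension)
  F[0-2] = -114.2754 N (compression)
  F[1-2] = -1.0497 N (compression)
  F[1-3] = +1.2992 N (tension)
  F[2-3] = -186.1425 N (compression)
  Rx@0 = +113.5700 N
  Ry@0 = -0.9194 N
  Ry@2 = +147.3394 N

-114.275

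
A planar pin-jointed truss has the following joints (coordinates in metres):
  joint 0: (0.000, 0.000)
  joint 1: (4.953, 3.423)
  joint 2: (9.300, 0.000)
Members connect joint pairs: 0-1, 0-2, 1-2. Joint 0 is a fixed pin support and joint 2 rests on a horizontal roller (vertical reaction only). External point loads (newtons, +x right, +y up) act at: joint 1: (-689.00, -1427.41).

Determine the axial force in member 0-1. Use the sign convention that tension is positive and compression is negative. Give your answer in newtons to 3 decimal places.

-1619.590

N=3 nodes, M=3 members, R=3 reactions → 2N=6, M+R=6
member 0 (0-1): L=6.0207, (cx,cy)=(0.8227,0.5685)
member 1 (0-2): L=9.3000, (cx,cy)=(1.0000,0.0000)
member 2 (1-2): L=5.5329, (cx,cy)=(0.7857,-0.6187)
solve A·x = −loads:
  F[0-1] = -1619.5902 N (compression)
  F[0-2] = +643.3693 N (tension)
  F[1-2] = -818.8909 N (compression)
  Rx@0 = +689.0000 N
  Ry@0 = +920.7955 N
  Ry@2 = +506.6145 N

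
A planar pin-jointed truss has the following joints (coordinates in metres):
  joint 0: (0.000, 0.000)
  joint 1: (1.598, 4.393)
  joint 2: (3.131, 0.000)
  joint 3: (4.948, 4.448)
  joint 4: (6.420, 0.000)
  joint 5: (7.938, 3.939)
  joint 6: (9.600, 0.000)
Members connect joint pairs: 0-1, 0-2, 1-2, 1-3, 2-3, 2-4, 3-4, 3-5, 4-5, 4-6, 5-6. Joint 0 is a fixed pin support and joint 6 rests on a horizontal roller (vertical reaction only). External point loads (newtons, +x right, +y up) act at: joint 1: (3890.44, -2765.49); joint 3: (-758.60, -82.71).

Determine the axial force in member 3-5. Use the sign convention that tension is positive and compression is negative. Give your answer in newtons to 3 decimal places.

-1484.578

N=7 nodes, M=11 members, R=3 reactions → 2N=14, M+R=14
member 0 (0-1): L=4.6746, (cx,cy)=(0.3418,0.9398)
member 1 (0-2): L=3.1310, (cx,cy)=(1.0000,0.0000)
member 2 (1-2): L=4.6528, (cx,cy)=(0.3295,-0.9442)
member 3 (1-3): L=3.3505, (cx,cy)=(0.9999,0.0164)
member 4 (2-3): L=4.8048, (cx,cy)=(0.3782,0.9257)
member 5 (2-4): L=3.2890, (cx,cy)=(1.0000,0.0000)
member 6 (3-4): L=4.6852, (cx,cy)=(0.3142,-0.9494)
member 7 (3-5): L=3.0330, (cx,cy)=(0.9858,-0.1678)
member 8 (4-5): L=4.2214, (cx,cy)=(0.3596,0.9331)
member 9 (4-6): L=3.1800, (cx,cy)=(1.0000,0.0000)
member 10 (5-6): L=4.2753, (cx,cy)=(0.3887,-0.9213)
solve A·x = −loads:
  F[0-1] = -975.1831 N (compression)
  F[0-2] = +3465.2026 N (tension)
  F[1-2] = -2020.2801 N (compression)
  F[1-3] = -3558.6420 N (compression)
  F[2-3] = +2060.4870 N (tension)
  F[2-4] = +2020.3630 N (tension)
  F[3-4] = -1772.3698 N (compression)
  F[3-5] = -1484.5781 N (compression)
  F[4-5] = +1803.2484 N (tension)
  F[4-6] = +815.0787 N (tension)
  F[5-6] = -2096.6813 N (compression)
  Rx@0 = -3131.8400 N
  Ry@0 = +916.4341 N
  Ry@6 = +1931.7659 N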